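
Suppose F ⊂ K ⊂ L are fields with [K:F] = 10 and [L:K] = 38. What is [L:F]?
[L:F] = 380

The tower law says that for any tower of field extensions F ⊂ K ⊂ L with finite degrees, [L:F] = [L:K] · [K:F]. Here this gives [L:F] = 38 · 10 = 380.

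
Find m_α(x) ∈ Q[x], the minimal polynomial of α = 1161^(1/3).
m_α(x) = x^3 - 1161

α satisfies α^3 = 1161, so x^3 - 1161 annihilates α. By the rational root test, a rational root p/q (in lowest terms) of x^3 - 1161 would satisfy p^3 = 1161 q^3, forcing q = 1 and p^3 = 1161; but 1161 is not a perfect cube, contradiction. A monic cubic over Q with no rational root is irreducible (any nontrivial factorization would include a linear factor). Hence x^3 - 1161 is the minimal polynomial of α, and in particular [Q(α):Q] = 3.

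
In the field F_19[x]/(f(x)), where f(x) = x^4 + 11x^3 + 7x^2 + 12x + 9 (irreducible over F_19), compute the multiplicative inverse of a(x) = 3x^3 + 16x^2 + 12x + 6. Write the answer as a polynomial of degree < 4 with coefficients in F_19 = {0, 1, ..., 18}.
a(x)^(-1) ≡ 11x^3 + x^2 + 3x + 15 (mod f(x))

Since f is irreducible over F_19, F_19[x]/(f) is a field and a(x) ≠ 0 has an inverse. Apply the extended Euclidean algorithm to f(x) and a(x) in F_19[x]: f(x) = (13x + 4)·a(x) + (15x^2 + 4);  a(x) = (4x + 15)·(15x^2 + 4) + (15x + 3);  (15x^2 + 4) = (x + 15)·(15x + 3) + (16). The last nonzero remainder is the constant 16 = gcd(f, a) in F_19. Back-substituting through the division chain expresses 16 = s(x)·a(x) + t(x)·f(x) with s(x) ≡ 5x^3 + 16x^2 + 10x + 12 (mod f), so (5x^3 + 16x^2 + 10x + 12)·a(x) ≡ 16 (mod f). Multiplying by 16^(-1) ≡ 6 in F_19 gives a(x)^(-1) ≡ 6·(5x^3 + 16x^2 + 10x + 12) ≡ 11x^3 + x^2 + 3x + 15 (mod f). Check: (3x^3 + 16x^2 + 12x + 6)·(11x^3 + x^2 + 3x + 15) = 14x^6 + 8x^5 + 5x^4 + 16x^2 + 8x + 14 ≡ 1 (mod x^4 + 11x^3 + 7x^2 + 12x + 9).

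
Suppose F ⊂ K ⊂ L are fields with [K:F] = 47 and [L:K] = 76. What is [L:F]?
[L:F] = 3572

The tower law says that for any tower of field extensions F ⊂ K ⊂ L with finite degrees, [L:F] = [L:K] · [K:F]. Here this gives [L:F] = 76 · 47 = 3572.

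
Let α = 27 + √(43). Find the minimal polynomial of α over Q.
m_α(x) = x^2 - 54x + 686

From α - 27 = √(43), squaring gives (α - 27)^2 = 43, i.e. α^2 - 54α + 729 = 43, so α^2 - 54α + 686 = 0. The discriminant of x^2 - 54x + 686 is (-54)^2 - 4·(686) = 2916 - 2744 = 172, and 4·(43) is not a perfect square in Q since 43 is squarefree and ≠ 1. Hence x^2 - 54x + 686 is irreducible over Q and is the minimal polynomial of α.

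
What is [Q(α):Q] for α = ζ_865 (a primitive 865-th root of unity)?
[Q(α):Q] = 688

The minimal polynomial of ζ_865 over Q is the 865-th cyclotomic polynomial Φ_865(x), which is irreducible over Q and has degree φ(865) = 688. Hence [Q(α):Q] = φ(865) = 688.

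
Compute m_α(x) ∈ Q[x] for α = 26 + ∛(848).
m_α(x) = x^3 - 78x^2 + 2028x - 18424

Set β = α - 26 = ∛(848), so β^3 = 848. Then (α - 26)^3 - 848 = 0, i.e. α is a root of g(x) = (x - 26)^3 - 848 = x^3 - 78x^2 + 2028x - 18424. Since g(x) = h(x - 26) where h(x) = x^3 - 848, and h is irreducible over Q (because 848 is not a perfect cube, so h has no rational root, and a monic cubic with no rational root is irreducible), g is also irreducible (irreducibility is preserved under the substitution x → x - 26). Hence m_α(x) = x^3 - 78x^2 + 2028x - 18424.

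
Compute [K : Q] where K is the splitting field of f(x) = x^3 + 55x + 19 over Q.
[K : Q] = 6

By the rational root test, any rational root of the monic integer polynomial f(x) = x^3 + 55x + 19 must be an integer dividing the constant term 19, i.e. one of ±{1, 19}. Evaluating: f(1) = 75, f(-1) = -37, f(19) = 7923, f(-19) = -7885; none is 0, so f has no rational root and is therefore irreducible over Q (a cubic with no linear factor over a field is irreducible). For an irreducible cubic, the Galois group is A_3 or S_3 according as the discriminant disc(f) = -4a^3 - 27b^2 = -4·(55)^3 - 27·(19)^2 = -675247 is or is not a square in Q. Here disc(f) = -675247 is not a perfect square in Q, so the Galois group of f over Q is not contained in A_3 and must be all of S_3. The splitting field has degree |S_3| = 6 over Q, so [K : Q] = 6.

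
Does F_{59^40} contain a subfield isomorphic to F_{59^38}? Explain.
No: F_{59^38} is not a subfield of F_{59^40}

F_{p^m} embeds in F_{p^n} iff m | n. Here 38 ∤ 40 (since 40 = 1·38 + 2 with remainder 2 ≠ 0), so F_{59^38} is not a subfield of F_{59^40}. Equivalently: if it were, the tower law would give 38 = [F_{59^38}:F_59] dividing [F_{59^40}:F_59] = 40, contradiction.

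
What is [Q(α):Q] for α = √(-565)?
[Q(α):Q] = 2

[Q(α):Q] equals the degree of the minimal polynomial of α. Here α^2 = -565 and x^2 + 565 is irreducible (d = -565 is squarefree, ≠ 1, hence not a square), so deg(m_α) = 2. Thus [Q(α):Q] = 2.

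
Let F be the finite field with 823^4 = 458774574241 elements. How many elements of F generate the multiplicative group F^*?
There are φ(458774574240) = 120266022912 primitive elements

F_q^* is cyclic of order q - 1 = 458774574240. A cyclic group of order m has exactly φ(m) generators. Here m = 458774574240 = 2^5 · 3 · 5 · 103 · 137 · 67733, so the number of primitive elements is φ(458774574240) = 120266022912.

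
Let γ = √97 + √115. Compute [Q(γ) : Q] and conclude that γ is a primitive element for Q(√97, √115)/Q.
[Q(γ) : Q] = 4 (equivalently, Q(γ) = Q(√97, √115))

Obviously Q(γ) ⊆ Q(√97, √115), and [Q(√97, √115):Q] = 4 (since 97, 115 are distinct squarefree integers > 1 with 11155 not a perfect square). To show equality we compute the minimal polynomial of γ. From γ = √97 + √115: γ^2 = 97 + 2√(11155) + 115 = 212 + 2√(11155), so γ^2 - 212 = 2√(11155); squaring, (γ^2 - 212)^2 = 4·11155, i.e. γ^4 - 424γ^2 + 44944 - 44620 = 0, i.e. γ^4 - 424γ^2 + 324 = 0. So γ is a root of x^4 - 424x^2 + 324. This polynomial is irreducible over Q: it has no rational root (each ±√97 ± √115 is irrational), and any factorization into two quadratics over Q would force √(11155) ∈ Q (pairing opposite roots) or √97, √115 ∈ Q (other pairings), all impossible. Hence [Q(γ):Q] = 4 = [Q(√97, √115):Q], so Q(γ) = Q(√97, √115).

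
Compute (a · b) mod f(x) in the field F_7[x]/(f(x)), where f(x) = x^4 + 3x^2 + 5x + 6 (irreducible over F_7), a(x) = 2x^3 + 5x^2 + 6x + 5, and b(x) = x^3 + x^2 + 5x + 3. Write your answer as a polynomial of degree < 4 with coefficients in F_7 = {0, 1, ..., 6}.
a · b ≡ 4x^3 + 3x + 2 (mod f(x))

Multiply in F_7[x]: a(x)·b(x) = (2x^3 + 5x^2 + 6x + 5)·(x^3 + x^2 + 5x + 3) = 2x^6 + x^2 + x + 1. This has degree ≥ 4, so divide by f(x) over F_7: 2x^6 + x^2 + x + 1 = (2x^2 + 1)·(x^4 + 3x^2 + 5x + 6) + (4x^3 + 3x + 2). Hence a·b ≡ 4x^3 + 3x + 2 (mod f). (F_7[x]/(f) is a field with 7^4 = 2401 elements since f is irreducible of degree 4.)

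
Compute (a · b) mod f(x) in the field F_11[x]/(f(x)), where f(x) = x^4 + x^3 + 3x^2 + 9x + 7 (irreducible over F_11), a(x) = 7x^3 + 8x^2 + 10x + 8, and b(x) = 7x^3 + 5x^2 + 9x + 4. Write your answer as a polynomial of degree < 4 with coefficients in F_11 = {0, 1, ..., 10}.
a · b ≡ 7x^3 + 6x^2 + 6x + 1 (mod f(x))

Multiply in F_11[x]: a(x)·b(x) = (7x^3 + 8x^2 + 10x + 8)·(7x^3 + 5x^2 + 9x + 4) = 5x^6 + 3x^5 + 8x^4 + 8x^3 + 8x^2 + 2x + 10. This has degree ≥ 4, so divide by f(x) over F_11: 5x^6 + 3x^5 + 8x^4 + 8x^3 + 8x^2 + 2x + 10 = (5x^2 + 9x + 6)·(x^4 + x^3 + 3x^2 + 9x + 7) + (7x^3 + 6x^2 + 6x + 1). Hence a·b ≡ 7x^3 + 6x^2 + 6x + 1 (mod f). (F_11[x]/(f) is a field with 11^4 = 14641 elements since f is irreducible of degree 4.)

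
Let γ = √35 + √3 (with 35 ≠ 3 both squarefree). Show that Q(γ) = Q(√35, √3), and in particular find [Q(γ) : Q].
[Q(γ) : Q] = 4 (equivalently, Q(γ) = Q(√35, √3))

Obviously Q(γ) ⊆ Q(√35, √3), and [Q(√35, √3):Q] = 4 (since 35, 3 are distinct squarefree integers > 1 with 105 not a perfect square). To show equality we compute the minimal polynomial of γ. From γ = √35 + √3: γ^2 = 35 + 2√(105) + 3 = 38 + 2√(105), so γ^2 - 38 = 2√(105); squaring, (γ^2 - 38)^2 = 4·105, i.e. γ^4 - 76γ^2 + 1444 - 420 = 0, i.e. γ^4 - 76γ^2 + 1024 = 0. So γ is a root of x^4 - 76x^2 + 1024. This polynomial is irreducible over Q: it has no rational root (each ±√35 ± √3 is irrational), and any factorization into two quadratics over Q would force √(105) ∈ Q (pairing opposite roots) or √35, √3 ∈ Q (other pairings), all impossible. Hence [Q(γ):Q] = 4 = [Q(√35, √3):Q], so Q(γ) = Q(√35, √3).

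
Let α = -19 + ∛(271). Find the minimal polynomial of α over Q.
m_α(x) = x^3 + 57x^2 + 1083x + 6588

Set β = α + 19 = ∛(271), so β^3 = 271. Then (α + 19)^3 - 271 = 0, i.e. α is a root of g(x) = (x + 19)^3 - 271 = x^3 + 57x^2 + 1083x + 6588. Since g(x) = h(x + 19) where h(x) = x^3 - 271, and h is irreducible over Q (because 271 is not a perfect cube, so h has no rational root, and a monic cubic with no rational root is irreducible), g is also irreducible (irreducibility is preserved under the substitution x → x + 19). Hence m_α(x) = x^3 + 57x^2 + 1083x + 6588.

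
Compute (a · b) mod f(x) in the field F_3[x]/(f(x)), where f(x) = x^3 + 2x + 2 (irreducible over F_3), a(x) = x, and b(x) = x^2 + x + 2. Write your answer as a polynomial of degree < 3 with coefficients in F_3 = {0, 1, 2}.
a · b ≡ x^2 + 1 (mod f(x))

Multiply in F_3[x]: a(x)·b(x) = (x)·(x^2 + x + 2) = x^3 + x^2 + 2x. This has degree ≥ 3, so divide by f(x) over F_3: x^3 + x^2 + 2x = (1)·(x^3 + 2x + 2) + (x^2 + 1). Hence a·b ≡ x^2 + 1 (mod f). (F_3[x]/(f) is a field with 3^3 = 27 elements since f is irreducible of degree 3.)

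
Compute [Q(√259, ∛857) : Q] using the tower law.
[Q(√259, ∛857) : Q] = 6

Let L = Q(√259, ∛857). Since Q(√259) ⊂ L and [Q(√259):Q] = 2, the tower law gives 2 | [L:Q]. Likewise Q(∛857) ⊂ L with [Q(∛857):Q] = 3 (because 857 is not a perfect cube), so 3 | [L:Q]. As gcd(2,3) = 1, [L:Q] is divisible by 6. Conversely L is generated over Q by √259 and ∛857, so [L:Q] ≤ 2·3 = 6. Therefore [Q(√259, ∛857) : Q] = 6.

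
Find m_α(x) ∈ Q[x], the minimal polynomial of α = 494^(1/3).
m_α(x) = x^3 - 494

α satisfies α^3 = 494, so x^3 - 494 annihilates α. By the rational root test, a rational root p/q (in lowest terms) of x^3 - 494 would satisfy p^3 = 494 q^3, forcing q = 1 and p^3 = 494; but 494 is not a perfect cube, contradiction. A monic cubic over Q with no rational root is irreducible (any nontrivial factorization would include a linear factor). Hence x^3 - 494 is the minimal polynomial of α, and in particular [Q(α):Q] = 3.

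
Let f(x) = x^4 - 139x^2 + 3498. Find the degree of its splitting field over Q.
[K : Q] = 4

Solving the quadratic in x^2: x^2 = (139 ± √(139^2 - 4·3498))/2 = (139 ± √5329)/2 = (139 ± 73)/2, giving x^2 = 106 or x^2 = 33. So f(x) = (x^2 - 106)(x^2 - 33) and the roots of f are ±√106, ±√33. Hence the splitting field is K = Q(√106, √33). Since 106 and 33 are distinct squarefree integers > 1, their product 3498 is not a perfect square, so √33 ∉ Q(√106). By the tower law [K:Q] = [Q(√106,√33):Q(√106)] · [Q(√106):Q] = 2 · 2 = 4.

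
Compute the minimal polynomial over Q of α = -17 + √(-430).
m_α(x) = x^2 + 34x + 719

From α + 17 = √(-430), squaring gives (α + 17)^2 = -430, i.e. α^2 + 34α + 289 = -430, so α^2 + 34α + 719 = 0. The discriminant of x^2 + 34x + 719 is (34)^2 - 4·(719) = 1156 - 2876 = -1720, and 4·(-430) is not a perfect square in Q since -430 is squarefree and ≠ 1. Hence x^2 + 34x + 719 is irreducible over Q and is the minimal polynomial of α.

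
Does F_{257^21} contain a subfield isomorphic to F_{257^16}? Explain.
No: F_{257^16} is not a subfield of F_{257^21}

F_{p^m} embeds in F_{p^n} iff m | n. Here 16 ∤ 21 (since 21 = 1·16 + 5 with remainder 5 ≠ 0), so F_{257^16} is not a subfield of F_{257^21}. Equivalently: if it were, the tower law would give 16 = [F_{257^16}:F_257] dividing [F_{257^21}:F_257] = 21, contradiction.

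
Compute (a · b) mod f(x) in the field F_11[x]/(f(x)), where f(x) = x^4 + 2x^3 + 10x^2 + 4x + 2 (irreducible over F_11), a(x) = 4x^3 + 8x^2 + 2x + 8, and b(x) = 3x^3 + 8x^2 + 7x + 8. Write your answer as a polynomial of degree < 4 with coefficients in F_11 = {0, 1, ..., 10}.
a · b ≡ 9x^3 + 3x^2 + 5 (mod f(x))

Multiply in F_11[x]: a(x)·b(x) = (4x^3 + 8x^2 + 2x + 8)·(3x^3 + 8x^2 + 7x + 8) = x^6 + x^5 + 10x^4 + 7x^3 + 10x^2 + 6x + 9. This has degree ≥ 4, so divide by f(x) over F_11: x^6 + x^5 + 10x^4 + 7x^3 + 10x^2 + 6x + 9 = (x^2 + 10x + 2)·(x^4 + 2x^3 + 10x^2 + 4x + 2) + (9x^3 + 3x^2 + 5). Hence a·b ≡ 9x^3 + 3x^2 + 5 (mod f). (F_11[x]/(f) is a field with 11^4 = 14641 elements since f is irreducible of degree 4.)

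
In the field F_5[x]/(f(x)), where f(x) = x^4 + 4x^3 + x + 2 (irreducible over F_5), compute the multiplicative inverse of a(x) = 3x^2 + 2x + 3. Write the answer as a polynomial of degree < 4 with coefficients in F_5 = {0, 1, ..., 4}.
a(x)^(-1) ≡ x^2 + 4 (mod f(x))

Since f is irreducible over F_5, F_5[x]/(f) is a field and a(x) ≠ 0 has an inverse. Apply the extended Euclidean algorithm to f(x) and a(x) in F_5[x]: f(x) = (2x^2 + 3)·a(x) + (3). The last nonzero remainder is the constant 3 = gcd(f, a) in F_5. Back-substituting through the division chain expresses 3 = s(x)·a(x) + t(x)·f(x) with s(x) ≡ 3x^2 + 2 (mod f), so (3x^2 + 2)·a(x) ≡ 3 (mod f). Multiplying by 3^(-1) ≡ 2 in F_5 gives a(x)^(-1) ≡ 2·(3x^2 + 2) ≡ x^2 + 4 (mod f). Check: (3x^2 + 2x + 3)·(x^2 + 4) = 3x^4 + 2x^3 + 3x + 2 ≡ 1 (mod x^4 + 4x^3 + x + 2).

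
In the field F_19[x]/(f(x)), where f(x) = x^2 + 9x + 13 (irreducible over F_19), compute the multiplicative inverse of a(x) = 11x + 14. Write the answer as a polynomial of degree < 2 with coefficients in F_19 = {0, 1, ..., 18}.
a(x)^(-1) ≡ 9x + 16 (mod f(x))

Since f is irreducible over F_19, F_19[x]/(f) is a field and a(x) ≠ 0 has an inverse. Apply the extended Euclidean algorithm to f(x) and a(x) in F_19[x]: f(x) = (7x + 4)·a(x) + (14). The last nonzero remainder is the constant 14 = gcd(f, a) in F_19. Back-substituting through the division chain expresses 14 = s(x)·a(x) + t(x)·f(x) with s(x) ≡ 12x + 15 (mod f), so (12x + 15)·a(x) ≡ 14 (mod f). Multiplying by 14^(-1) ≡ 15 in F_19 gives a(x)^(-1) ≡ 15·(12x + 15) ≡ 9x + 16 (mod f). Check: (11x + 14)·(9x + 16) = 4x^2 + 17x + 15 ≡ 1 (mod x^2 + 9x + 13).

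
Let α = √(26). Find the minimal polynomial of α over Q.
m_α(x) = x^2 - 26

α satisfies α^2 - 26 = 0, so x^2 - 26 annihilates α. Since d = 26 is squarefree and ≠ 1, it is not a perfect square in Q, so x^2 - 26 has no rational root and is therefore irreducible over Q (a degree-2 polynomial over a field is irreducible iff it has no root). Hence m_α(x) = x^2 - 26.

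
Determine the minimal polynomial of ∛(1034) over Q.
m_α(x) = x^3 - 1034

α satisfies α^3 = 1034, so x^3 - 1034 annihilates α. By the rational root test, a rational root p/q (in lowest terms) of x^3 - 1034 would satisfy p^3 = 1034 q^3, forcing q = 1 and p^3 = 1034; but 1034 is not a perfect cube, contradiction. A monic cubic over Q with no rational root is irreducible (any nontrivial factorization would include a linear factor). Hence x^3 - 1034 is the minimal polynomial of α, and in particular [Q(α):Q] = 3.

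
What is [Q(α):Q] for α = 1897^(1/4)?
[Q(α):Q] = 4

α is a root of x^4 - 1897. By Eisenstein's criterion at the prime p = 7 (which divides the constant term 1897 but p^2 = 49 does not, since 1897 is squarefree), x^4 - 1897 is irreducible over Q. Hence [Q(α):Q] = 4.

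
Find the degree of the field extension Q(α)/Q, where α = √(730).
[Q(α):Q] = 2

[Q(α):Q] equals the degree of the minimal polynomial of α. Here α^2 = 730 and x^2 - 730 is irreducible (d = 730 is squarefree, ≠ 1, hence not a square), so deg(m_α) = 2. Thus [Q(α):Q] = 2.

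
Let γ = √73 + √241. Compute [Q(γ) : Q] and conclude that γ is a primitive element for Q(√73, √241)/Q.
[Q(γ) : Q] = 4 (equivalently, Q(γ) = Q(√73, √241))

Obviously Q(γ) ⊆ Q(√73, √241), and [Q(√73, √241):Q] = 4 (since 73, 241 are distinct squarefree integers > 1 with 17593 not a perfect square). To show equality we compute the minimal polynomial of γ. From γ = √73 + √241: γ^2 = 73 + 2√(17593) + 241 = 314 + 2√(17593), so γ^2 - 314 = 2√(17593); squaring, (γ^2 - 314)^2 = 4·17593, i.e. γ^4 - 628γ^2 + 98596 - 70372 = 0, i.e. γ^4 - 628γ^2 + 28224 = 0. So γ is a root of x^4 - 628x^2 + 28224. This polynomial is irreducible over Q: it has no rational root (each ±√73 ± √241 is irrational), and any factorization into two quadratics over Q would force √(17593) ∈ Q (pairing opposite roots) or √73, √241 ∈ Q (other pairings), all impossible. Hence [Q(γ):Q] = 4 = [Q(√73, √241):Q], so Q(γ) = Q(√73, √241).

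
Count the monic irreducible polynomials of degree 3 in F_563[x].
There are 59484328 monic irreducible polynomials of degree 3 over F_563

Each element of F_{563^3} that lies in no proper subfield is a root of exactly one monic irreducible of degree 3 over F_563, and each such polynomial has 3 distinct roots in F_{563^3}. By Möbius inversion the count is N_563(3) = (1/3) Σ_{d|3} μ(3/d) · 563^d = (1/3)(μ(3)·563^1 + μ(1)·563^3) = 178452984/3 = 59484328.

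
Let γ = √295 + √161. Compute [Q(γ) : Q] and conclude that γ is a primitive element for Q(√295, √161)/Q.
[Q(γ) : Q] = 4 (equivalently, Q(γ) = Q(√295, √161))

Obviously Q(γ) ⊆ Q(√295, √161), and [Q(√295, √161):Q] = 4 (since 295, 161 are distinct squarefree integers > 1 with 47495 not a perfect square). To show equality we compute the minimal polynomial of γ. From γ = √295 + √161: γ^2 = 295 + 2√(47495) + 161 = 456 + 2√(47495), so γ^2 - 456 = 2√(47495); squaring, (γ^2 - 456)^2 = 4·47495, i.e. γ^4 - 912γ^2 + 207936 - 189980 = 0, i.e. γ^4 - 912γ^2 + 17956 = 0. So γ is a root of x^4 - 912x^2 + 17956. This polynomial is irreducible over Q: it has no rational root (each ±√295 ± √161 is irrational), and any factorization into two quadratics over Q would force √(47495) ∈ Q (pairing opposite roots) or √295, √161 ∈ Q (other pairings), all impossible. Hence [Q(γ):Q] = 4 = [Q(√295, √161):Q], so Q(γ) = Q(√295, √161).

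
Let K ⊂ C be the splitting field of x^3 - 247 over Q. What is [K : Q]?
[K : Q] = 6

The roots of x^3 - 247 are ∛247, ω∛247, ω^2∛247 where ω = e^(2πi/3) is a primitive cube root of unity, so K = Q(∛247, ω). Now [Q(∛247):Q] = 3 (since 247 is not a perfect cube, x^3 - 247 is irreducible) and [Q(ω):Q] = 2. Both 2 and 3 divide [K:Q], and [K:Q] ≤ 3·2 = 6, so [K:Q] = 6. (Equivalently: Q(∛247) ⊂ R but ω ∉ R, so [K : Q(∛247)] = 2.)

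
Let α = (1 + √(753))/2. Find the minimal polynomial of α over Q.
m_α(x) = x^2 - x - 188

From 2α - 1 = √(753), squaring gives (2α - 1)^2 = 753, i.e. 4α^2 - 4α + 1 = 753, so α^2 - α + (1 - 753)/4 = 0. Since 753 ≡ 1 (mod 4), (1 - 753)/4 = -188 ∈ Z. The polynomial x^2 - x - 188 has discriminant 1 - 4·(-188) = 753, which is not a perfect square in Q (d = 753 is squarefree and ≠ 1), so x^2 - x - 188 is irreducible over Q. It is the minimal polynomial of α.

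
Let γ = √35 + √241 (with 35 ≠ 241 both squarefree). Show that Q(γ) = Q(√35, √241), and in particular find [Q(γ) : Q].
[Q(γ) : Q] = 4 (equivalently, Q(γ) = Q(√35, √241))

Obviously Q(γ) ⊆ Q(√35, √241), and [Q(√35, √241):Q] = 4 (since 35, 241 are distinct squarefree integers > 1 with 8435 not a perfect square). To show equality we compute the minimal polynomial of γ. From γ = √35 + √241: γ^2 = 35 + 2√(8435) + 241 = 276 + 2√(8435), so γ^2 - 276 = 2√(8435); squaring, (γ^2 - 276)^2 = 4·8435, i.e. γ^4 - 552γ^2 + 76176 - 33740 = 0, i.e. γ^4 - 552γ^2 + 42436 = 0. So γ is a root of x^4 - 552x^2 + 42436. This polynomial is irreducible over Q: it has no rational root (each ±√35 ± √241 is irrational), and any factorization into two quadratics over Q would force √(8435) ∈ Q (pairing opposite roots) or √35, √241 ∈ Q (other pairings), all impossible. Hence [Q(γ):Q] = 4 = [Q(√35, √241):Q], so Q(γ) = Q(√35, √241).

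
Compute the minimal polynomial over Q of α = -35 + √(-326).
m_α(x) = x^2 + 70x + 1551

From α + 35 = √(-326), squaring gives (α + 35)^2 = -326, i.e. α^2 + 70α + 1225 = -326, so α^2 + 70α + 1551 = 0. The discriminant of x^2 + 70x + 1551 is (70)^2 - 4·(1551) = 4900 - 6204 = -1304, and 4·(-326) is not a perfect square in Q since -326 is squarefree and ≠ 1. Hence x^2 + 70x + 1551 is irreducible over Q and is the minimal polynomial of α.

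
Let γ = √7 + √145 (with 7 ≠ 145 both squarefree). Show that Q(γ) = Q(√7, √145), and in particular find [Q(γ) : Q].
[Q(γ) : Q] = 4 (equivalently, Q(γ) = Q(√7, √145))

Obviously Q(γ) ⊆ Q(√7, √145), and [Q(√7, √145):Q] = 4 (since 7, 145 are distinct squarefree integers > 1 with 1015 not a perfect square). To show equality we compute the minimal polynomial of γ. From γ = √7 + √145: γ^2 = 7 + 2√(1015) + 145 = 152 + 2√(1015), so γ^2 - 152 = 2√(1015); squaring, (γ^2 - 152)^2 = 4·1015, i.e. γ^4 - 304γ^2 + 23104 - 4060 = 0, i.e. γ^4 - 304γ^2 + 19044 = 0. So γ is a root of x^4 - 304x^2 + 19044. This polynomial is irreducible over Q: it has no rational root (each ±√7 ± √145 is irrational), and any factorization into two quadratics over Q would force √(1015) ∈ Q (pairing opposite roots) or √7, √145 ∈ Q (other pairings), all impossible. Hence [Q(γ):Q] = 4 = [Q(√7, √145):Q], so Q(γ) = Q(√7, √145).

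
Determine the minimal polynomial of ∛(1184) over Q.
m_α(x) = x^3 - 1184

α satisfies α^3 = 1184, so x^3 - 1184 annihilates α. By the rational root test, a rational root p/q (in lowest terms) of x^3 - 1184 would satisfy p^3 = 1184 q^3, forcing q = 1 and p^3 = 1184; but 1184 is not a perfect cube, contradiction. A monic cubic over Q with no rational root is irreducible (any nontrivial factorization would include a linear factor). Hence x^3 - 1184 is the minimal polynomial of α, and in particular [Q(α):Q] = 3.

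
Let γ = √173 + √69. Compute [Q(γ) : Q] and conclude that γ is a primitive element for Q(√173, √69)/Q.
[Q(γ) : Q] = 4 (equivalently, Q(γ) = Q(√173, √69))

Obviously Q(γ) ⊆ Q(√173, √69), and [Q(√173, √69):Q] = 4 (since 173, 69 are distinct squarefree integers > 1 with 11937 not a perfect square). To show equality we compute the minimal polynomial of γ. From γ = √173 + √69: γ^2 = 173 + 2√(11937) + 69 = 242 + 2√(11937), so γ^2 - 242 = 2√(11937); squaring, (γ^2 - 242)^2 = 4·11937, i.e. γ^4 - 484γ^2 + 58564 - 47748 = 0, i.e. γ^4 - 484γ^2 + 10816 = 0. So γ is a root of x^4 - 484x^2 + 10816. This polynomial is irreducible over Q: it has no rational root (each ±√173 ± √69 is irrational), and any factorization into two quadratics over Q would force √(11937) ∈ Q (pairing opposite roots) or √173, √69 ∈ Q (other pairings), all impossible. Hence [Q(γ):Q] = 4 = [Q(√173, √69):Q], so Q(γ) = Q(√173, √69).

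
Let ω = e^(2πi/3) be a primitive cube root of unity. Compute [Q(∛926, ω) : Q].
[Q(∛926, ω) : Q] = 6

[Q(∛926):Q] = 3 (min poly x^3 - 926, irreducible since 926 is not a perfect cube). [Q(ω):Q] = 2 (min poly x^2 + x + 1). Since Q(∛926) ⊂ R and ω ∉ R, we have ω ∉ Q(∛926), so x^2 + x + 1 remains irreducible over Q(∛926) and [Q(∛926, ω) : Q(∛926)] = 2. By the tower law, [Q(∛926, ω) : Q] = 3 · 2 = 6. (In fact Q(∛926, ω) is the splitting field of x^3 - 926 over Q.)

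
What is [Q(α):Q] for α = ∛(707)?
[Q(α):Q] = 3

The minimal polynomial of α is x^3 - 707, irreducible over Q since 707 is not a perfect cube (so x^3 - 707 has no rational root). Hence [Q(α):Q] = deg(m_α) = 3.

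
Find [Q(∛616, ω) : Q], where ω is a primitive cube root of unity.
[Q(∛616, ω) : Q] = 6

[Q(∛616):Q] = 3 (min poly x^3 - 616, irreducible since 616 is not a perfect cube). [Q(ω):Q] = 2 (min poly x^2 + x + 1). Since Q(∛616) ⊂ R and ω ∉ R, we have ω ∉ Q(∛616), so x^2 + x + 1 remains irreducible over Q(∛616) and [Q(∛616, ω) : Q(∛616)] = 2. By the tower law, [Q(∛616, ω) : Q] = 3 · 2 = 6. (In fact Q(∛616, ω) is the splitting field of x^3 - 616 over Q.)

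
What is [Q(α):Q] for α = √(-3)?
[Q(α):Q] = 2

[Q(α):Q] equals the degree of the minimal polynomial of α. Here α^2 = -3 and x^2 + 3 is irreducible (d = -3 is squarefree, ≠ 1, hence not a square), so deg(m_α) = 2. Thus [Q(α):Q] = 2.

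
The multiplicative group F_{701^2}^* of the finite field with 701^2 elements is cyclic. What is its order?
|F_{701^2}^*| = 491400

F_{701^2} has 701^2 = 491401 elements; its multiplicative group consists of all nonzero elements, so |F_{701^2}^*| = 491401 - 1 = 491400. (It is cyclic since any finite subgroup of the multiplicative group of a field is cyclic.)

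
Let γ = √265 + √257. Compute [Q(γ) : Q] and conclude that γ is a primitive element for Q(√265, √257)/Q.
[Q(γ) : Q] = 4 (equivalently, Q(γ) = Q(√265, √257))

Obviously Q(γ) ⊆ Q(√265, √257), and [Q(√265, √257):Q] = 4 (since 265, 257 are distinct squarefree integers > 1 with 68105 not a perfect square). To show equality we compute the minimal polynomial of γ. From γ = √265 + √257: γ^2 = 265 + 2√(68105) + 257 = 522 + 2√(68105), so γ^2 - 522 = 2√(68105); squaring, (γ^2 - 522)^2 = 4·68105, i.e. γ^4 - 1044γ^2 + 272484 - 272420 = 0, i.e. γ^4 - 1044γ^2 + 64 = 0. So γ is a root of x^4 - 1044x^2 + 64. This polynomial is irreducible over Q: it has no rational root (each ±√265 ± √257 is irrational), and any factorization into two quadratics over Q would force √(68105) ∈ Q (pairing opposite roots) or √265, √257 ∈ Q (other pairings), all impossible. Hence [Q(γ):Q] = 4 = [Q(√265, √257):Q], so Q(γ) = Q(√265, √257).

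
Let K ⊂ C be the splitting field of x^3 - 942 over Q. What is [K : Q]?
[K : Q] = 6

The roots of x^3 - 942 are ∛942, ω∛942, ω^2∛942 where ω = e^(2πi/3) is a primitive cube root of unity, so K = Q(∛942, ω). Now [Q(∛942):Q] = 3 (since 942 is not a perfect cube, x^3 - 942 is irreducible) and [Q(ω):Q] = 2. Both 2 and 3 divide [K:Q], and [K:Q] ≤ 3·2 = 6, so [K:Q] = 6. (Equivalently: Q(∛942) ⊂ R but ω ∉ R, so [K : Q(∛942)] = 2.)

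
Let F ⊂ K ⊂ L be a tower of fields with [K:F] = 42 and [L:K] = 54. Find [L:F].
[L:F] = 2268

The tower law says that for any tower of field extensions F ⊂ K ⊂ L with finite degrees, [L:F] = [L:K] · [K:F]. Here this gives [L:F] = 54 · 42 = 2268.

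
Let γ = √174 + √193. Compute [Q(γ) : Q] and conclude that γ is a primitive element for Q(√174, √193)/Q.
[Q(γ) : Q] = 4 (equivalently, Q(γ) = Q(√174, √193))

Obviously Q(γ) ⊆ Q(√174, √193), and [Q(√174, √193):Q] = 4 (since 174, 193 are distinct squarefree integers > 1 with 33582 not a perfect square). To show equality we compute the minimal polynomial of γ. From γ = √174 + √193: γ^2 = 174 + 2√(33582) + 193 = 367 + 2√(33582), so γ^2 - 367 = 2√(33582); squaring, (γ^2 - 367)^2 = 4·33582, i.e. γ^4 - 734γ^2 + 134689 - 134328 = 0, i.e. γ^4 - 734γ^2 + 361 = 0. So γ is a root of x^4 - 734x^2 + 361. This polynomial is irreducible over Q: it has no rational root (each ±√174 ± √193 is irrational), and any factorization into two quadratics over Q would force √(33582) ∈ Q (pairing opposite roots) or √174, √193 ∈ Q (other pairings), all impossible. Hence [Q(γ):Q] = 4 = [Q(√174, √193):Q], so Q(γ) = Q(√174, √193).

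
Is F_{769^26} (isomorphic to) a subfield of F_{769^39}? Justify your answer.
No: F_{769^26} is not a subfield of F_{769^39}

F_{p^m} embeds in F_{p^n} iff m | n. Here 26 ∤ 39 (since 39 = 1·26 + 13 with remainder 13 ≠ 0), so F_{769^26} is not a subfield of F_{769^39}. Equivalently: if it were, the tower law would give 26 = [F_{769^26}:F_769] dividing [F_{769^39}:F_769] = 39, contradiction.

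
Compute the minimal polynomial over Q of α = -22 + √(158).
m_α(x) = x^2 + 44x + 326

From α + 22 = √(158), squaring gives (α + 22)^2 = 158, i.e. α^2 + 44α + 484 = 158, so α^2 + 44α + 326 = 0. The discriminant of x^2 + 44x + 326 is (44)^2 - 4·(326) = 1936 - 1304 = 632, and 4·(158) is not a perfect square in Q since 158 is squarefree and ≠ 1. Hence x^2 + 44x + 326 is irreducible over Q and is the minimal polynomial of α.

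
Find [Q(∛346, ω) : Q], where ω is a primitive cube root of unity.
[Q(∛346, ω) : Q] = 6

[Q(∛346):Q] = 3 (min poly x^3 - 346, irreducible since 346 is not a perfect cube). [Q(ω):Q] = 2 (min poly x^2 + x + 1). Since Q(∛346) ⊂ R and ω ∉ R, we have ω ∉ Q(∛346), so x^2 + x + 1 remains irreducible over Q(∛346) and [Q(∛346, ω) : Q(∛346)] = 2. By the tower law, [Q(∛346, ω) : Q] = 3 · 2 = 6. (In fact Q(∛346, ω) is the splitting field of x^3 - 346 over Q.)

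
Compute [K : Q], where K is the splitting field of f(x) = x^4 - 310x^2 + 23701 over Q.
[K : Q] = 4

Solving the quadratic in x^2: x^2 = (310 ± √(310^2 - 4·23701))/2 = (310 ± √1296)/2 = (310 ± 36)/2, giving x^2 = 137 or x^2 = 173. So f(x) = (x^2 - 137)(x^2 - 173) and the roots of f are ±√137, ±√173. Hence the splitting field is K = Q(√137, √173). Since 137 and 173 are distinct squarefree integers > 1, their product 23701 is not a perfect square, so √173 ∉ Q(√137). By the tower law [K:Q] = [Q(√137,√173):Q(√137)] · [Q(√137):Q] = 2 · 2 = 4.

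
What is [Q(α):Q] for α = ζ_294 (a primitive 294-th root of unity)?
[Q(α):Q] = 84

The minimal polynomial of ζ_294 over Q is the 294-th cyclotomic polynomial Φ_294(x), which is irreducible over Q and has degree φ(294) = 84. Hence [Q(α):Q] = φ(294) = 84.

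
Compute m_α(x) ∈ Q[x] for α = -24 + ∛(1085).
m_α(x) = x^3 + 72x^2 + 1728x + 12739

Set β = α + 24 = ∛(1085), so β^3 = 1085. Then (α + 24)^3 - 1085 = 0, i.e. α is a root of g(x) = (x + 24)^3 - 1085 = x^3 + 72x^2 + 1728x + 12739. Since g(x) = h(x + 24) where h(x) = x^3 - 1085, and h is irreducible over Q (because 1085 is not a perfect cube, so h has no rational root, and a monic cubic with no rational root is irreducible), g is also irreducible (irreducibility is preserved under the substitution x → x + 24). Hence m_α(x) = x^3 + 72x^2 + 1728x + 12739.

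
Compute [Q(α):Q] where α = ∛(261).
[Q(α):Q] = 3

The minimal polynomial of α is x^3 - 261, irreducible over Q since 261 is not a perfect cube (so x^3 - 261 has no rational root). Hence [Q(α):Q] = deg(m_α) = 3.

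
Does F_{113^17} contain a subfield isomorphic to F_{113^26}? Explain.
No: F_{113^26} is not a subfield of F_{113^17}

F_{p^m} embeds in F_{p^n} iff m | n. Here 26 ∤ 17 (since 17 = 0·26 + 17 with remainder 17 ≠ 0), so F_{113^26} is not a subfield of F_{113^17}. Equivalently: if it were, the tower law would give 26 = [F_{113^26}:F_113] dividing [F_{113^17}:F_113] = 17, contradiction.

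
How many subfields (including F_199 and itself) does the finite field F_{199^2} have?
F_{199^2} has 2 subfields

The subfields of F_{p^n} are exactly the fields F_{p^d} for d | n (each is the fixed field of the unique index-d subgroup of Gal(F_{p^n}/F_p) ≅ Z/nZ). The divisors of n = 2 are {1, 2}, giving 2 subfields: F_{199^1}, F_{199^2}.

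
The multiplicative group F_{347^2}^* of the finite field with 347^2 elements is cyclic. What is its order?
|F_{347^2}^*| = 120408

F_{347^2} has 347^2 = 120409 elements; its multiplicative group consists of all nonzero elements, so |F_{347^2}^*| = 120409 - 1 = 120408. (It is cyclic since any finite subgroup of the multiplicative group of a field is cyclic.)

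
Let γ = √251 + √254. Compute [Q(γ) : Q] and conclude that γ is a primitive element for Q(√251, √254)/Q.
[Q(γ) : Q] = 4 (equivalently, Q(γ) = Q(√251, √254))

Obviously Q(γ) ⊆ Q(√251, √254), and [Q(√251, √254):Q] = 4 (since 251, 254 are distinct squarefree integers > 1 with 63754 not a perfect square). To show equality we compute the minimal polynomial of γ. From γ = √251 + √254: γ^2 = 251 + 2√(63754) + 254 = 505 + 2√(63754), so γ^2 - 505 = 2√(63754); squaring, (γ^2 - 505)^2 = 4·63754, i.e. γ^4 - 1010γ^2 + 255025 - 255016 = 0, i.e. γ^4 - 1010γ^2 + 9 = 0. So γ is a root of x^4 - 1010x^2 + 9. This polynomial is irreducible over Q: it has no rational root (each ±√251 ± √254 is irrational), and any factorization into two quadratics over Q would force √(63754) ∈ Q (pairing opposite roots) or √251, √254 ∈ Q (other pairings), all impossible. Hence [Q(γ):Q] = 4 = [Q(√251, √254):Q], so Q(γ) = Q(√251, √254).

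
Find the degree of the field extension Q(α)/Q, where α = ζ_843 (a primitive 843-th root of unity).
[Q(α):Q] = 560

The minimal polynomial of ζ_843 over Q is the 843-th cyclotomic polynomial Φ_843(x), which is irreducible over Q and has degree φ(843) = 560. Hence [Q(α):Q] = φ(843) = 560.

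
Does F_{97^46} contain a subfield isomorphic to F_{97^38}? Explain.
No: F_{97^38} is not a subfield of F_{97^46}

F_{p^m} embeds in F_{p^n} iff m | n. Here 38 ∤ 46 (since 46 = 1·38 + 8 with remainder 8 ≠ 0), so F_{97^38} is not a subfield of F_{97^46}. Equivalently: if it were, the tower law would give 38 = [F_{97^38}:F_97] dividing [F_{97^46}:F_97] = 46, contradiction.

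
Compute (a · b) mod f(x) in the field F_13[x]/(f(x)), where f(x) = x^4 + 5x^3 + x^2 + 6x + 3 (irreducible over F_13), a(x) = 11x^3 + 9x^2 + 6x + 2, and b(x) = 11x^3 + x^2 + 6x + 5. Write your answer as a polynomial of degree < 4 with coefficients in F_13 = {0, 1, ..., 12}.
a · b ≡ 2x^3 + 12x (mod f(x))

Multiply in F_13[x]: a(x)·b(x) = (11x^3 + 9x^2 + 6x + 2)·(11x^3 + x^2 + 6x + 5) = 4x^6 + 6x^5 + 11x^4 + 7x^3 + 5x^2 + 3x + 10. This has degree ≥ 4, so divide by f(x) over F_13: 4x^6 + 6x^5 + 11x^4 + 7x^3 + 5x^2 + 3x + 10 = (4x^2 + 12x + 12)·(x^4 + 5x^3 + x^2 + 6x + 3) + (2x^3 + 12x). Hence a·b ≡ 2x^3 + 12x (mod f). (F_13[x]/(f) is a field with 13^4 = 28561 elements since f is irreducible of degree 4.)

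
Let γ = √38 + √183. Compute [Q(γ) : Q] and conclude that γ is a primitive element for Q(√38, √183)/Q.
[Q(γ) : Q] = 4 (equivalently, Q(γ) = Q(√38, √183))

Obviously Q(γ) ⊆ Q(√38, √183), and [Q(√38, √183):Q] = 4 (since 38, 183 are distinct squarefree integers > 1 with 6954 not a perfect square). To show equality we compute the minimal polynomial of γ. From γ = √38 + √183: γ^2 = 38 + 2√(6954) + 183 = 221 + 2√(6954), so γ^2 - 221 = 2√(6954); squaring, (γ^2 - 221)^2 = 4·6954, i.e. γ^4 - 442γ^2 + 48841 - 27816 = 0, i.e. γ^4 - 442γ^2 + 21025 = 0. So γ is a root of x^4 - 442x^2 + 21025. This polynomial is irreducible over Q: it has no rational root (each ±√38 ± √183 is irrational), and any factorization into two quadratics over Q would force √(6954) ∈ Q (pairing opposite roots) or √38, √183 ∈ Q (other pairings), all impossible. Hence [Q(γ):Q] = 4 = [Q(√38, √183):Q], so Q(γ) = Q(√38, √183).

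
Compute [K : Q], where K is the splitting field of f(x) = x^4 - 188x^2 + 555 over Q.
[K : Q] = 4

Solving the quadratic in x^2: x^2 = (188 ± √(188^2 - 4·555))/2 = (188 ± √33124)/2 = (188 ± 182)/2, giving x^2 = 185 or x^2 = 3. So f(x) = (x^2 - 185)(x^2 - 3) and the roots of f are ±√185, ±√3. Hence the splitting field is K = Q(√185, √3). Since 185 and 3 are distinct squarefree integers > 1, their product 555 is not a perfect square, so √3 ∉ Q(√185). By the tower law [K:Q] = [Q(√185,√3):Q(√185)] · [Q(√185):Q] = 2 · 2 = 4.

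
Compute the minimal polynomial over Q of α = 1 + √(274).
m_α(x) = x^2 - 2x - 273

From α - 1 = √(274), squaring gives (α - 1)^2 = 274, i.e. α^2 - 2α + 1 = 274, so α^2 - 2α - 273 = 0. The discriminant of x^2 - 2x - 273 is (-2)^2 - 4·(-273) = 4 + 1092 = 1096, and 4·(274) is not a perfect square in Q since 274 is squarefree and ≠ 1. Hence x^2 - 2x - 273 is irreducible over Q and is the minimal polynomial of α.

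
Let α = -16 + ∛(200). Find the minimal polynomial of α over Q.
m_α(x) = x^3 + 48x^2 + 768x + 3896

Set β = α + 16 = ∛(200), so β^3 = 200. Then (α + 16)^3 - 200 = 0, i.e. α is a root of g(x) = (x + 16)^3 - 200 = x^3 + 48x^2 + 768x + 3896. Since g(x) = h(x + 16) where h(x) = x^3 - 200, and h is irreducible over Q (because 200 is not a perfect cube, so h has no rational root, and a monic cubic with no rational root is irreducible), g is also irreducible (irreducibility is preserved under the substitution x → x + 16). Hence m_α(x) = x^3 + 48x^2 + 768x + 3896.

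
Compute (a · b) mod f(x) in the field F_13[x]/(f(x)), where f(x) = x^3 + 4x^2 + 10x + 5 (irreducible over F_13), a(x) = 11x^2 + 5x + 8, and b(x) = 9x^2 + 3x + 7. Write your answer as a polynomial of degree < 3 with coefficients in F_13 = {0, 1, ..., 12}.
a · b ≡ 4x^2 + x + 8 (mod f(x))

Multiply in F_13[x]: a(x)·b(x) = (11x^2 + 5x + 8)·(9x^2 + 3x + 7) = 8x^4 + 8x^2 + 7x + 4. This has degree ≥ 3, so divide by f(x) over F_13: 8x^4 + 8x^2 + 7x + 4 = (8x + 7)·(x^3 + 4x^2 + 10x + 5) + (4x^2 + x + 8). Hence a·b ≡ 4x^2 + x + 8 (mod f). (F_13[x]/(f) is a field with 13^3 = 2197 elements since f is irreducible of degree 3.)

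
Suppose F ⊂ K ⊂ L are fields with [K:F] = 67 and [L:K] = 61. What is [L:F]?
[L:F] = 4087

The tower law says that for any tower of field extensions F ⊂ K ⊂ L with finite degrees, [L:F] = [L:K] · [K:F]. Here this gives [L:F] = 61 · 67 = 4087.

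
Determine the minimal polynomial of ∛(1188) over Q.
m_α(x) = x^3 - 1188

α satisfies α^3 = 1188, so x^3 - 1188 annihilates α. By the rational root test, a rational root p/q (in lowest terms) of x^3 - 1188 would satisfy p^3 = 1188 q^3, forcing q = 1 and p^3 = 1188; but 1188 is not a perfect cube, contradiction. A monic cubic over Q with no rational root is irreducible (any nontrivial factorization would include a linear factor). Hence x^3 - 1188 is the minimal polynomial of α, and in particular [Q(α):Q] = 3.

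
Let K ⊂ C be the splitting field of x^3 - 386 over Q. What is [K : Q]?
[K : Q] = 6

The roots of x^3 - 386 are ∛386, ω∛386, ω^2∛386 where ω = e^(2πi/3) is a primitive cube root of unity, so K = Q(∛386, ω). Now [Q(∛386):Q] = 3 (since 386 is not a perfect cube, x^3 - 386 is irreducible) and [Q(ω):Q] = 2. Both 2 and 3 divide [K:Q], and [K:Q] ≤ 3·2 = 6, so [K:Q] = 6. (Equivalently: Q(∛386) ⊂ R but ω ∉ R, so [K : Q(∛386)] = 2.)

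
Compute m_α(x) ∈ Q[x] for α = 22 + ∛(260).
m_α(x) = x^3 - 66x^2 + 1452x - 10908

Set β = α - 22 = ∛(260), so β^3 = 260. Then (α - 22)^3 - 260 = 0, i.e. α is a root of g(x) = (x - 22)^3 - 260 = x^3 - 66x^2 + 1452x - 10908. Since g(x) = h(x - 22) where h(x) = x^3 - 260, and h is irreducible over Q (because 260 is not a perfect cube, so h has no rational root, and a monic cubic with no rational root is irreducible), g is also irreducible (irreducibility is preserved under the substitution x → x - 22). Hence m_α(x) = x^3 - 66x^2 + 1452x - 10908.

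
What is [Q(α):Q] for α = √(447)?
[Q(α):Q] = 2

[Q(α):Q] equals the degree of the minimal polynomial of α. Here α^2 = 447 and x^2 - 447 is irreducible (d = 447 is squarefree, ≠ 1, hence not a square), so deg(m_α) = 2. Thus [Q(α):Q] = 2.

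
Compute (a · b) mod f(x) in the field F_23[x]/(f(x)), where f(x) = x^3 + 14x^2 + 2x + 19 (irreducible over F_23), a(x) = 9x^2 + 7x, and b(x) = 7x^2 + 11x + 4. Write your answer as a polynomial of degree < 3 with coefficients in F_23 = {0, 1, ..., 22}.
a · b ≡ 5x^2 + 8 (mod f(x))

Multiply in F_23[x]: a(x)·b(x) = (9x^2 + 7x)·(7x^2 + 11x + 4) = 17x^4 + 10x^3 + 21x^2 + 5x. This has degree ≥ 3, so divide by f(x) over F_23: 17x^4 + 10x^3 + 21x^2 + 5x = (17x + 2)·(x^3 + 14x^2 + 2x + 19) + (5x^2 + 8). Hence a·b ≡ 5x^2 + 8 (mod f). (F_23[x]/(f) is a field with 23^3 = 12167 elements since f is irreducible of degree 3.)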